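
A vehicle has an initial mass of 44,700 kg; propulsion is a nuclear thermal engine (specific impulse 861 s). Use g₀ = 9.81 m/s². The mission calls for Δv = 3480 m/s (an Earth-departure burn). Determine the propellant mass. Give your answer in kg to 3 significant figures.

propellant mass ≈ 15100 kg

v_e = Isp · g₀ = 861 × 9.81 = 8446.4 m/s.
From the ideal rocket equation, m₀/m_f = exp(Δv / v_e) = exp(3480 / 8446.4) = exp(0.4120) = 1.5098.
m_f = 44,700 / 1.5098 = 29,606.6 kg, so propellant = m₀ − m_f = 44,700 − 29,606.6 = 15,093.4 kg.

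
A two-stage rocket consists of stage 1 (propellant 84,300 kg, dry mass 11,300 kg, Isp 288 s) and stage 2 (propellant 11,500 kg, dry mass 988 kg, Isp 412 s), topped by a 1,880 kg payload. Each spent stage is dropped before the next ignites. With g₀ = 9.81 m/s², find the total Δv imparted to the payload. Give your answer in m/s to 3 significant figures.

Ignition mass of stage 1 = 84,300+11,300 + 11,500+988 + 1,880 = 109,968 kg.
Stage 1: m₀ = 109,968 kg, m_f = 109,968 − 84,300 = 25,668 kg; Δv = 288×9.81×ln(4.284) = 2825.3×1.4549 ≈ 4111 m/s.
Stage 2: m₀ = 14,368 kg, m_f = 14,368 − 11,500 = 2,868 kg; Δv = 412×9.81×ln(5.01) = 4041.7×1.6114 ≈ 6513 m/s.
Total Δv = 4111 + 6513 = 10624 m/s.

Δv ≈ 10600 m/s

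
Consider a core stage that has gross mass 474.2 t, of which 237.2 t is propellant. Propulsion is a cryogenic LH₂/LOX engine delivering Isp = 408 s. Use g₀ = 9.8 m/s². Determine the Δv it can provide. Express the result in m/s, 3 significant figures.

v_e = Isp · g₀ = 408 × 9.8 = 3998.4 m/s.
m_f = m₀ − m_prop = 474.2 − 237.2 = 237 t.
Using Δv = v_e ln(m₀/m_f): Δv = v_e · ln(m₀/m_f) = 3998.4 × ln(2.001) = 3998.4 × 0.6936 ≈ 2773.2 m/s.

Δv ≈ 2770 m/s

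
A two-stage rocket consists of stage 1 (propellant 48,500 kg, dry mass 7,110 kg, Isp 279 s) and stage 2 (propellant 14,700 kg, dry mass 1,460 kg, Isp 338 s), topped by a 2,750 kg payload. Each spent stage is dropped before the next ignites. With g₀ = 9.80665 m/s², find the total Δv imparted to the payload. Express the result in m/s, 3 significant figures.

Ignition mass of stage 1 = 48,500+7,110 + 14,700+1,460 + 2,750 = 74,520 kg.
Stage 1: m₀ = 74,520 kg, m_f = 74,520 − 48,500 = 26,020 kg; Δv = 279×9.80665×ln(2.864) = 2736.1×1.0522 ≈ 2879 m/s.
Stage 2: m₀ = 18,910 kg, m_f = 18,910 − 14,700 = 4,210 kg; Δv = 338×9.80665×ln(4.492) = 3314.6×1.5022 ≈ 4979 m/s.
Total Δv = 2879 + 4979 = 7858 m/s.

Δv ≈ 7860 m/s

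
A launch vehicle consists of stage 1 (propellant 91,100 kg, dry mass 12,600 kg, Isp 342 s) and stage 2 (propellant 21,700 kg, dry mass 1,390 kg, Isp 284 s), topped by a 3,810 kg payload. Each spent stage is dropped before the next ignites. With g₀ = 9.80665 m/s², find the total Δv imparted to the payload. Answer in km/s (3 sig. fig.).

Ignition mass of stage 1 = 91,100+12,600 + 21,700+1,390 + 3,810 = 130,600 kg.
Stage 1: m₀ = 130,600 kg, m_f = 130,600 − 91,100 = 39,500 kg; Δv = 342×9.80665×ln(3.306) = 3353.9×1.1958 ≈ 4011 m/s.
Stage 2: m₀ = 26,900 kg, m_f = 26,900 − 21,700 = 5,200 kg; Δv = 284×9.80665×ln(5.173) = 2785.1×1.6435 ≈ 4577 m/s.
Total Δv = 4011 + 4577 = 8588 m/s.

Δv ≈ 8.59 km/s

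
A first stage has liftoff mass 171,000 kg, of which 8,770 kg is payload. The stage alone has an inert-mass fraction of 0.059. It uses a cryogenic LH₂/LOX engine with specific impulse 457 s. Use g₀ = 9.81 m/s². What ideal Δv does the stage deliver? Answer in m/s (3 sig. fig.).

Stage wet mass = m₀ − payload = 171,000 − 8,770 = 162,230 kg.
Stage dry mass = ε × stage wet mass = 0.059 × 162,230 = 9,571.57 kg.
Burnout mass m_f = stage dry + payload = 9,571.57 + 8,770 = 18,341.57 kg.
v_e = Isp · g₀ = 457 × 9.81 = 4483.2 m/s.
From the ideal rocket equation, Δv = v_e · ln(171,000/18,341.57) = 4483.2 × ln(9.323) = 4483.2 × 2.2325 ≈ 10009 m/s.

Δv ≈ 10000 m/s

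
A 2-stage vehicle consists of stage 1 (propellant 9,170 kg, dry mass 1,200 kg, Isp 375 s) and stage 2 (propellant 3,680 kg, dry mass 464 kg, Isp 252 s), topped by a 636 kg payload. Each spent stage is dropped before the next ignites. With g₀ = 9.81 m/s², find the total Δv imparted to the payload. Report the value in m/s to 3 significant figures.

Δv ≈ 7050 m/s

Ignition mass of stage 1 = 9,170+1,200 + 3,680+464 + 636 = 15,150 kg.
Stage 1: m₀ = 15,150 kg, m_f = 15,150 − 9,170 = 5,980 kg; Δv = 375×9.81×ln(2.533) = 3678.8×0.9296 ≈ 3420 m/s.
Stage 2: m₀ = 4,780 kg, m_f = 4,780 − 3,680 = 1,100 kg; Δv = 252×9.81×ln(4.345) = 2472.1×1.4691 ≈ 3632 m/s.
Total Δv = 3420 + 3632 = 7052 m/s.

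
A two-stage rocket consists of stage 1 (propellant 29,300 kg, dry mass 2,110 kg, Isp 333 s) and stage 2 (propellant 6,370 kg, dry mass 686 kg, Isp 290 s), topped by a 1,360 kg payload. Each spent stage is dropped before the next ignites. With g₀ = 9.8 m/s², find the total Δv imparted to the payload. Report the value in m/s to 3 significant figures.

Ignition mass of stage 1 = 29,300+2,110 + 6,370+686 + 1,360 = 39,826 kg.
Stage 1: m₀ = 39,826 kg, m_f = 39,826 − 29,300 = 10,526 kg; Δv = 333×9.8×ln(3.784) = 3263.4×1.3307 ≈ 4343 m/s.
Stage 2: m₀ = 8,416 kg, m_f = 8,416 − 6,370 = 2,046 kg; Δv = 290×9.8×ln(4.113) = 2842.0×1.4142 ≈ 4019 m/s.
Total Δv = 4343 + 4019 = 8362 m/s.

Δv ≈ 8360 m/s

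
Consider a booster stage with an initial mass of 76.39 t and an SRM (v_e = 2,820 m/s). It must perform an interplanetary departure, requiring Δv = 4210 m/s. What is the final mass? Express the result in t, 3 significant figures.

final mass ≈ 17.2 t

m₀/m_f = exp(Δv / v_e) = exp(4210 / 2820.0) = exp(1.4929) = 4.4500.
m_f = m₀ / 4.4500 = 76.39 / 4.4500 = 17.1663 t.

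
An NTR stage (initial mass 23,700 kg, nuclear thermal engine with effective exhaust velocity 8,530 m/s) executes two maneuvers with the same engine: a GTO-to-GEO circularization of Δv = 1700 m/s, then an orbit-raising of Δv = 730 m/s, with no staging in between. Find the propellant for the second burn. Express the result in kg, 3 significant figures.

propellant for the second burn ≈ 1590 kg

After the first burn: m = 23700 × exp(−1700/8530.0) = 23700 × 0.81931 = 19,417.6 kg.
After the second burn: m = 19,417.6 × exp(−730/8530.0) = 19,417.6 × 0.91798 = 17,825 kg.
Second-burn propellant = 19,417.6 − 17,825 = 1,592.6 kg.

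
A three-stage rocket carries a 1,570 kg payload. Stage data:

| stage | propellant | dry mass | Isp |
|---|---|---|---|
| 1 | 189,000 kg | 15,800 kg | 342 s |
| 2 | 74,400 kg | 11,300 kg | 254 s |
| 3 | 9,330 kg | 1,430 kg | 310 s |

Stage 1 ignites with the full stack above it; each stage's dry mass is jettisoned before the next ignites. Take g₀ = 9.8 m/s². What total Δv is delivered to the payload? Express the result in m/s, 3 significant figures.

Ignition mass of stage 1 = 189,000+15,800 + 74,400+11,300 + 9,330+1,430 + 1,570 = 302,830 kg.
Stage 1: m₀ = 302,830 kg, m_f = 302,830 − 189,000 = 113,830 kg; Δv = 342×9.8×ln(2.66) = 3351.6×0.9785 ≈ 3279 m/s.
Stage 2: m₀ = 98,030 kg, m_f = 98,030 − 74,400 = 23,630 kg; Δv = 254×9.8×ln(4.149) = 2489.2×1.4228 ≈ 3542 m/s.
Stage 3: m₀ = 12,330 kg, m_f = 12,330 − 9,330 = 3,000 kg; Δv = 310×9.8×ln(4.11) = 3038.0×1.4134 ≈ 4294 m/s.
Total Δv = 3279 + 3542 + 4294 = 11115 m/s.

Δv ≈ 11100 m/s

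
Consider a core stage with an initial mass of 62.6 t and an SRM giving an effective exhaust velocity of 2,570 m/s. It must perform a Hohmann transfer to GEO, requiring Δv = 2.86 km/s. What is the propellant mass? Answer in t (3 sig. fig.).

propellant mass ≈ 42.0 t

By the Tsiolkovsky rocket equation, m₀/m_f = exp(Δv / v_e) = exp(2860 / 2570.0) = exp(1.1128) = 3.0430.
m_f = 62.6 / 3.0430 = 20.5718 t, so propellant = m₀ − m_f = 62.6 − 20.5718 = 42.0282 t.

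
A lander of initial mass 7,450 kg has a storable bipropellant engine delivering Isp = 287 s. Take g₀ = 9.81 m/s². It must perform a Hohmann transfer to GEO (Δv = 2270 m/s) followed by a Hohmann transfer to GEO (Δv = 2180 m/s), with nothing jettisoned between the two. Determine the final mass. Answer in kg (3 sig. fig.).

v_e = Isp · g₀ = 287 × 9.81 = 2815.5 m/s.
After the first burn: m = 7450 × exp(−2270/2815.5) = 7450 × 0.44653 = 3,326.65 kg.
After the second burn: m = 3,326.65 × exp(−2180/2815.5) = 3,326.65 × 0.46103 = 1,533.69 kg.

final mass ≈ 1530 kg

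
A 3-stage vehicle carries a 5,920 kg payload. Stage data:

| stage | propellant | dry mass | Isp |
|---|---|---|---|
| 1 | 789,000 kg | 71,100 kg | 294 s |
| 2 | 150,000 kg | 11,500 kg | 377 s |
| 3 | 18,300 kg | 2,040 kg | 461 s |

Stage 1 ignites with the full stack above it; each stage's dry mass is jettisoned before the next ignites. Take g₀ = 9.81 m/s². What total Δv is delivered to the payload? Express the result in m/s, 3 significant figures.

Δv ≈ 15400 m/s

Ignition mass of stage 1 = 789,000+71,100 + 150,000+11,500 + 18,300+2,040 + 5,920 = 1,047,860 kg.
Stage 1: m₀ = 1,047,860 kg, m_f = 1,047,860 − 789,000 = 258,860 kg; Δv = 294×9.81×ln(4.048) = 2884.1×1.3982 ≈ 4033 m/s.
Stage 2: m₀ = 187,760 kg, m_f = 187,760 − 150,000 = 37,760 kg; Δv = 377×9.81×ln(4.972) = 3698.4×1.6039 ≈ 5932 m/s.
Stage 3: m₀ = 26,260 kg, m_f = 26,260 − 18,300 = 7,960 kg; Δv = 461×9.81×ln(3.299) = 4522.4×1.1936 ≈ 5398 m/s.
Total Δv = 4033 + 5932 + 5398 = 15363 m/s.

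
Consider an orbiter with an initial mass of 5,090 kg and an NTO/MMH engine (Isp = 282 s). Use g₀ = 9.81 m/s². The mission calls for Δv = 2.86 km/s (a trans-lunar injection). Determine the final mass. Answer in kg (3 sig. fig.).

v_e = Isp · g₀ = 282 × 9.81 = 2766.4 m/s.
Rocket equation: m₀/m_f = exp(Δv / v_e) = exp(2860 / 2766.4) = exp(1.0338) = 2.8118.
m_f = m₀ / 2.8118 = 5,090 / 2.8118 = 1,810.23 kg.

final mass ≈ 1810 kg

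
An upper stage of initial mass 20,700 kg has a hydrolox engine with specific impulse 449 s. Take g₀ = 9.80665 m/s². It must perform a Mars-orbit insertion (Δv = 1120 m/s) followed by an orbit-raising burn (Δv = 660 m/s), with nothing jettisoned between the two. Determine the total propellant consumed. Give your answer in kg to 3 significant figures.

total propellant consumed ≈ 6880 kg

v_e = Isp · g₀ = 449 × 9.80665 = 4403.2 m/s.
After the first burn: m = 20700 × exp(−1120/4403.2) = 20700 × 0.77541 = 16,051 kg.
After the second burn: m = 16,051 × exp(−660/4403.2) = 16,051 × 0.86080 = 13,816.7 kg.
Total propellant = m₀ − m_final = 20700 − 13,816.7 = 6,883.3 kg.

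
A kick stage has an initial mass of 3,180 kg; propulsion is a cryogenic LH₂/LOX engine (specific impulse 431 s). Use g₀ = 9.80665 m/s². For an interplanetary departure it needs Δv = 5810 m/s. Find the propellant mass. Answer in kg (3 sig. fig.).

v_e = Isp · g₀ = 431 × 9.80665 = 4226.7 m/s.
From the ideal rocket equation, m₀/m_f = exp(Δv / v_e) = exp(5810 / 4226.7) = exp(1.3746) = 3.9535.
m_f = 3,180 / 3.9535 = 804.351 kg, so propellant = m₀ − m_f = 3,180 − 804.351 = 2,375.649 kg.

propellant mass ≈ 2380 kg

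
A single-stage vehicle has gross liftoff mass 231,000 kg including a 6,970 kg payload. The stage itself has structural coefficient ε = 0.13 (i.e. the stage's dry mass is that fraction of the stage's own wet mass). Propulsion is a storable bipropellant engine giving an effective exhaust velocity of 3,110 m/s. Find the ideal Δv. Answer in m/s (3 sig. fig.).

Δv ≈ 5770 m/s

Stage wet mass = m₀ − payload = 231,000 − 6,970 = 224,030 kg.
Stage dry mass = ε × stage wet mass = 0.13 × 224,030 = 29,123.9 kg.
Burnout mass m_f = stage dry + payload = 29,123.9 + 6,970 = 36,093.9 kg.
Δv = v_e · ln(231,000/36,093.9) = 3110.0 × ln(6.4) = 3110.0 × 1.8563 ≈ 5773 m/s.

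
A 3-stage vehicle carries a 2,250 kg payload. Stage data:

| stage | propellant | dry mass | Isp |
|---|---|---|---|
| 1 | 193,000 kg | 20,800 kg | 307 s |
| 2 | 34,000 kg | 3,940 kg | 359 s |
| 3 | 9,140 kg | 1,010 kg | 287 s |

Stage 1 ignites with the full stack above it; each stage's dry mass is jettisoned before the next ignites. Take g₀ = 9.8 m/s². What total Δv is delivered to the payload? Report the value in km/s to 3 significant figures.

Ignition mass of stage 1 = 193,000+20,800 + 34,000+3,940 + 9,140+1,010 + 2,250 = 264,140 kg.
Stage 1: m₀ = 264,140 kg, m_f = 264,140 − 193,000 = 71,140 kg; Δv = 307×9.8×ln(3.713) = 3008.6×1.3118 ≈ 3947 m/s.
Stage 2: m₀ = 50,340 kg, m_f = 50,340 − 34,000 = 16,340 kg; Δv = 359×9.8×ln(3.081) = 3518.2×1.1252 ≈ 3959 m/s.
Stage 3: m₀ = 12,400 kg, m_f = 12,400 − 9,140 = 3,260 kg; Δv = 287×9.8×ln(3.804) = 2812.6×1.3360 ≈ 3758 m/s.
Total Δv = 3947 + 3959 + 3758 = 11664 m/s.

Δv ≈ 11.7 km/s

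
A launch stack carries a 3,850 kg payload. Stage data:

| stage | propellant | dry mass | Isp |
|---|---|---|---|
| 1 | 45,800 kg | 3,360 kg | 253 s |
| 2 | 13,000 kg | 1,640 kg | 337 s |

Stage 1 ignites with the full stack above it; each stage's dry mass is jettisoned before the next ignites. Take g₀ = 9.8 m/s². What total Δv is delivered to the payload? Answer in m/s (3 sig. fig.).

Ignition mass of stage 1 = 45,800+3,360 + 13,000+1,640 + 3,850 = 67,650 kg.
Stage 1: m₀ = 67,650 kg, m_f = 67,650 − 45,800 = 21,850 kg; Δv = 253×9.8×ln(3.096) = 2479.4×1.1301 ≈ 2802 m/s.
Stage 2: m₀ = 18,490 kg, m_f = 18,490 − 13,000 = 5,490 kg; Δv = 337×9.8×ln(3.368) = 3302.6×1.2143 ≈ 4010 m/s.
Total Δv = 2802 + 4010 = 6812 m/s.

Δv ≈ 6810 m/s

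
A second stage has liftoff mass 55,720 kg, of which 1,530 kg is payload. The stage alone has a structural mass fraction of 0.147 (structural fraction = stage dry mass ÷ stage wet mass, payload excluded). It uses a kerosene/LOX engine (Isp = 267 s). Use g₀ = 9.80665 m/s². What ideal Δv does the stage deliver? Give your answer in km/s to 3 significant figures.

Stage wet mass = m₀ − payload = 55,720 − 1,530 = 54,190 kg.
Stage dry mass = ε × stage wet mass = 0.147 × 54,190 = 7,965.93 kg.
Burnout mass m_f = stage dry + payload = 7,965.93 + 1,530 = 9,495.93 kg.
v_e = Isp · g₀ = 267 × 9.80665 = 2618.4 m/s.
Δv = v_e · ln(55,720/9,495.93) = 2618.4 × ln(5.868) = 2618.4 × 1.7695 ≈ 4633 m/s.

Δv ≈ 4.63 km/s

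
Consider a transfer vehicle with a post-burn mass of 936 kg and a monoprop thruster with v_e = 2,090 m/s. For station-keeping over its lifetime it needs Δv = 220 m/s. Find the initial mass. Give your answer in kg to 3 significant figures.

initial mass ≈ 1040 kg

Using Δv = v_e ln(m₀/m_f): m₀/m_f = exp(Δv / v_e) = exp(220 / 2090.0) = exp(0.1053) = 1.1110.
m₀ = m_f × 1.1110 = 936 × 1.1110 = 1,039.9 kg.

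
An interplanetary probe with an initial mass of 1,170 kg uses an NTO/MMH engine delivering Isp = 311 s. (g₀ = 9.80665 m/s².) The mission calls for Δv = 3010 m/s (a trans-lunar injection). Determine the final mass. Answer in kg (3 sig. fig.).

v_e = Isp · g₀ = 311 × 9.80665 = 3049.9 m/s.
From the ideal rocket equation, m₀/m_f = exp(Δv / v_e) = exp(3010 / 3049.9) = exp(0.9869) = 2.6830.
m_f = m₀ / 2.6830 = 1,170 / 2.6830 = 436.079 kg.

final mass ≈ 436 kg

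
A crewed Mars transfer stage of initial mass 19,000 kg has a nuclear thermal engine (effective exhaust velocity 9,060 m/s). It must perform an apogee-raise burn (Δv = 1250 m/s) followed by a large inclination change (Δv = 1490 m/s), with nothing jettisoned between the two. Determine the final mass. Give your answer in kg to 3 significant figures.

After the first burn: m = 19000 × exp(−1250/9060.0) = 19000 × 0.87113 = 16,551.5 kg.
After the second burn: m = 16,551.5 × exp(−1490/9060.0) = 16,551.5 × 0.84835 = 14,041.5 kg.

final mass ≈ 14000 kg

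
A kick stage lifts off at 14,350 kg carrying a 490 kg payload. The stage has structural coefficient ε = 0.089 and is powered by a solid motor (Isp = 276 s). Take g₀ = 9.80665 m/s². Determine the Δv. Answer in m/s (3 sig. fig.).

Stage wet mass = m₀ − payload = 14,350 − 490 = 13,860 kg.
Stage dry mass = ε × stage wet mass = 0.089 × 13,860 = 1,233.54 kg.
Burnout mass m_f = stage dry + payload = 1,233.54 + 490 = 1,723.54 kg.
v_e = Isp · g₀ = 276 × 9.80665 = 2706.6 m/s.
Δv = v_e · ln(14,350/1,723.54) = 2706.6 × ln(8.326) = 2706.6 × 2.1194 ≈ 5736 m/s.

Δv ≈ 5740 m/s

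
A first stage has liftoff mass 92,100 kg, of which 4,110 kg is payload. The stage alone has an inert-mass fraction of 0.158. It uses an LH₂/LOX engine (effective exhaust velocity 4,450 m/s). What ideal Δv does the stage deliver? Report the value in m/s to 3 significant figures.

Stage wet mass = m₀ − payload = 92,100 − 4,110 = 87,990 kg.
Stage dry mass = ε × stage wet mass = 0.158 × 87,990 = 13,902.4 kg.
Burnout mass m_f = stage dry + payload = 13,902.4 + 4,110 = 18,012.4 kg.
Δv = v_e · ln(92,100/18,012.4) = 4450.0 × ln(5.113) = 4450.0 × 1.6318 ≈ 7262 m/s.

Δv ≈ 7260 m/s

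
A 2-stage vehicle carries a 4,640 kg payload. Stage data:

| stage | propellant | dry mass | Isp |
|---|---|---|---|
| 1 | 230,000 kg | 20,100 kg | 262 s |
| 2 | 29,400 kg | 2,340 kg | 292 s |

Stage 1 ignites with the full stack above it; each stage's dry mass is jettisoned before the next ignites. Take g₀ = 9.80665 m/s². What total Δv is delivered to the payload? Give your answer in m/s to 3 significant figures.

Ignition mass of stage 1 = 230,000+20,100 + 29,400+2,340 + 4,640 = 286,480 kg.
Stage 1: m₀ = 286,480 kg, m_f = 286,480 − 230,000 = 56,480 kg; Δv = 262×9.80665×ln(5.072) = 2569.3×1.6238 ≈ 4172 m/s.
Stage 2: m₀ = 36,380 kg, m_f = 36,380 − 29,400 = 6,980 kg; Δv = 292×9.80665×ln(5.212) = 2863.5×1.6510 ≈ 4728 m/s.
Total Δv = 4172 + 4728 = 8900 m/s.

Δv ≈ 8900 m/s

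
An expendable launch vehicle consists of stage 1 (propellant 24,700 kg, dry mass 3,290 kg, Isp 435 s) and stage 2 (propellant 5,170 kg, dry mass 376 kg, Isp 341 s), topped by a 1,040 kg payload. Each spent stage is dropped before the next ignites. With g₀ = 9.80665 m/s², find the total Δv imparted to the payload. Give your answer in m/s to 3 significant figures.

Δv ≈ 10500 m/s

Ignition mass of stage 1 = 24,700+3,290 + 5,170+376 + 1,040 = 34,576 kg.
Stage 1: m₀ = 34,576 kg, m_f = 34,576 − 24,700 = 9,876 kg; Δv = 435×9.80665×ln(3.501) = 4265.9×1.2531 ≈ 5345 m/s.
Stage 2: m₀ = 6,586 kg, m_f = 6,586 − 5,170 = 1,416 kg; Δv = 341×9.80665×ln(4.651) = 3344.1×1.5371 ≈ 5140 m/s.
Total Δv = 5345 + 5140 = 10485 m/s.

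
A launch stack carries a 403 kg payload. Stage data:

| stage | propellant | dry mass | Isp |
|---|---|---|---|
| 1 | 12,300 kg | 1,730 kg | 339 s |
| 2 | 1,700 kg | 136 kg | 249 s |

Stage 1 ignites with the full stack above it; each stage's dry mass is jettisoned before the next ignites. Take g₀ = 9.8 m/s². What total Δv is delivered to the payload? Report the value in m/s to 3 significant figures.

Ignition mass of stage 1 = 12,300+1,730 + 1,700+136 + 403 = 16,269 kg.
Stage 1: m₀ = 16,269 kg, m_f = 16,269 − 12,300 = 3,969 kg; Δv = 339×9.8×ln(4.099) = 3322.2×1.4107 ≈ 4687 m/s.
Stage 2: m₀ = 2,239 kg, m_f = 2,239 − 1,700 = 539 kg; Δv = 249×9.8×ln(4.154) = 2440.2×1.4241 ≈ 3475 m/s.
Total Δv = 4687 + 3475 = 8162 m/s.

Δv ≈ 8160 m/s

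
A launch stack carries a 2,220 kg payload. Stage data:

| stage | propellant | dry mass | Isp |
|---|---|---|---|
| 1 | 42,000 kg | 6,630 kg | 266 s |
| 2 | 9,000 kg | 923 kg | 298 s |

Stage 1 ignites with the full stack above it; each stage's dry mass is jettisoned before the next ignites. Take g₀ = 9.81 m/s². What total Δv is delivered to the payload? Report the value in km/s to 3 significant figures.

Ignition mass of stage 1 = 42,000+6,630 + 9,000+923 + 2,220 = 60,773 kg.
Stage 1: m₀ = 60,773 kg, m_f = 60,773 − 42,000 = 18,773 kg; Δv = 266×9.81×ln(3.237) = 2609.5×1.1747 ≈ 3065 m/s.
Stage 2: m₀ = 12,143 kg, m_f = 12,143 − 9,000 = 3,143 kg; Δv = 298×9.81×ln(3.864) = 2923.4×1.3516 ≈ 3951 m/s.
Total Δv = 3065 + 3951 = 7016 m/s.

Δv ≈ 7.02 km/s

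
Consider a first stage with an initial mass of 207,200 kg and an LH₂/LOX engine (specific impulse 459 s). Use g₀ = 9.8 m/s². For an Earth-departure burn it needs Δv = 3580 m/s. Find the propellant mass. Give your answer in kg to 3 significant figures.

propellant mass ≈ 114000 kg

v_e = Isp · g₀ = 459 × 9.8 = 4498.2 m/s.
Rocket equation: m₀/m_f = exp(Δv / v_e) = exp(3580 / 4498.2) = exp(0.7959) = 2.2164.
m_f = 207,200 / 2.2164 = 93,484.9 kg, so propellant = m₀ − m_f = 207,200 − 93,484.9 = 113,715.1 kg.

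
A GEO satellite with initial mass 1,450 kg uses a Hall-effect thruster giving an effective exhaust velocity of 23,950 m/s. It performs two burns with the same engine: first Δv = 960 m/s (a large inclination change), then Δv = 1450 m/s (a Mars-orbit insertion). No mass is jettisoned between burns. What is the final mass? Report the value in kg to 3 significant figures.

final mass ≈ 1310 kg

After the first burn: m = 1450 × exp(−960/23950.0) = 1450 × 0.96071 = 1,393.03 kg.
After the second burn: m = 1,393.03 × exp(−1450/23950.0) = 1,393.03 × 0.94125 = 1,311.19 kg.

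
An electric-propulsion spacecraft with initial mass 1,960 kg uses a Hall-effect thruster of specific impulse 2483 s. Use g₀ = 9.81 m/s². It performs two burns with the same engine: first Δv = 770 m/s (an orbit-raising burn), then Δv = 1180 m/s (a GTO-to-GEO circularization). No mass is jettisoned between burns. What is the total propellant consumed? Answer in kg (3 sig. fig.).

v_e = Isp · g₀ = 2483 × 9.81 = 24358.2 m/s.
After the first burn: m = 1960 × exp(−770/24358.2) = 1960 × 0.96888 = 1,899 kg.
After the second burn: m = 1,899 × exp(−1180/24358.2) = 1,899 × 0.95271 = 1,809.2 kg.
Total propellant = m₀ − m_final = 1960 − 1,809.2 = 150.8 kg.

total propellant consumed ≈ 151 kg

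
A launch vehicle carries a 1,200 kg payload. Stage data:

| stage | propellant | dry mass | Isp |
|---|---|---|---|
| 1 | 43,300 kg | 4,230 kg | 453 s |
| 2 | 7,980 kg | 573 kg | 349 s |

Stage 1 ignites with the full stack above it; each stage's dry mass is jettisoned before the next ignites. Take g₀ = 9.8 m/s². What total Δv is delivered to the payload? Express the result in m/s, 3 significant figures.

Ignition mass of stage 1 = 43,300+4,230 + 7,980+573 + 1,200 = 57,283 kg.
Stage 1: m₀ = 57,283 kg, m_f = 57,283 − 43,300 = 13,983 kg; Δv = 453×9.8×ln(4.097) = 4439.4×1.4102 ≈ 6260 m/s.
Stage 2: m₀ = 9,753 kg, m_f = 9,753 − 7,980 = 1,773 kg; Δv = 349×9.8×ln(5.501) = 3420.2×1.7049 ≈ 5831 m/s.
Total Δv = 6260 + 5831 = 12091 m/s.

Δv ≈ 12100 m/s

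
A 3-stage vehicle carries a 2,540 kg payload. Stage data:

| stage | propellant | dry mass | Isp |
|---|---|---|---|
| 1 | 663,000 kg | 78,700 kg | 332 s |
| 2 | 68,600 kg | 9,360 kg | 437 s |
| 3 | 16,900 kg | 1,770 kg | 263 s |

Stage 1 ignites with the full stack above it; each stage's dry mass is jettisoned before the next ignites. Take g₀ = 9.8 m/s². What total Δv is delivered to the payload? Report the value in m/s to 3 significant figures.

Ignition mass of stage 1 = 663,000+78,700 + 68,600+9,360 + 16,900+1,770 + 2,540 = 840,870 kg.
Stage 1: m₀ = 840,870 kg, m_f = 840,870 − 663,000 = 177,870 kg; Δv = 332×9.8×ln(4.727) = 3253.6×1.5534 ≈ 5054 m/s.
Stage 2: m₀ = 99,170 kg, m_f = 99,170 − 68,600 = 30,570 kg; Δv = 437×9.8×ln(3.244) = 4282.6×1.1768 ≈ 5040 m/s.
Stage 3: m₀ = 21,210 kg, m_f = 21,210 − 16,900 = 4,310 kg; Δv = 263×9.8×ln(4.921) = 2577.4×1.5935 ≈ 4107 m/s.
Total Δv = 5054 + 5040 + 4107 = 14201 m/s.

Δv ≈ 14200 m/s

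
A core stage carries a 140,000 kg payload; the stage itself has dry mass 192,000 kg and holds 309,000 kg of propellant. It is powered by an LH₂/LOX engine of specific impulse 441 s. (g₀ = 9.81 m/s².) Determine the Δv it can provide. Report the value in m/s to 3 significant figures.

Δv ≈ 2850 m/s

v_e = Isp · g₀ = 441 × 9.81 = 4326.2 m/s.
m₀ = payload + dry + propellant = 140,000 + 192,000 + 309,000 = 641,000 kg.
m_f = payload + dry = 140,000 + 192,000 = 332,000 kg.
By the Tsiolkovsky rocket equation, Δv = v_e · ln(m₀/m_f) = 4326.2 × ln(1.931) = 4326.2 × 0.6579 ≈ 2846.2 m/s.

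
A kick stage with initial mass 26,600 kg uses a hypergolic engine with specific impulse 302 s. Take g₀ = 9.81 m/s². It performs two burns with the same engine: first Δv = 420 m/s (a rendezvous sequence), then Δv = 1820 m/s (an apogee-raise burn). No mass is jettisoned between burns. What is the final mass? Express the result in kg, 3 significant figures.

final mass ≈ 12500 kg

v_e = Isp · g₀ = 302 × 9.81 = 2962.6 m/s.
After the first burn: m = 26600 × exp(−420/2962.6) = 26600 × 0.86782 = 23,084 kg.
After the second burn: m = 23,084 × exp(−1820/2962.6) = 23,084 × 0.54101 = 12,488.7 kg.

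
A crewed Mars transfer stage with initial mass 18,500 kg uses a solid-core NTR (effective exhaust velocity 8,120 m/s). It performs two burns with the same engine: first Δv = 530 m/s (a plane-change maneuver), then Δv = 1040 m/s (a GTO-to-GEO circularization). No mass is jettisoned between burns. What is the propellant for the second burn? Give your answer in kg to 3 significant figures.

After the first burn: m = 18500 × exp(−530/8120.0) = 18500 × 0.93681 = 17,331 kg.
After the second burn: m = 17,331 × exp(−1040/8120.0) = 17,331 × 0.87978 = 15,247.5 kg.
Second-burn propellant = 17,331 − 15,247.5 = 2,083.5 kg.

propellant for the second burn ≈ 2080 kg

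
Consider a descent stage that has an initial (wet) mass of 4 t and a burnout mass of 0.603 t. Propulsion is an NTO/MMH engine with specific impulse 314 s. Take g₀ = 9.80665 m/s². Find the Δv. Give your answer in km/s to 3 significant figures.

Δv ≈ 5.83 km/s

v_e = Isp · g₀ = 314 × 9.80665 = 3079.3 m/s.
Δv = v_e · ln(m₀/m_f) = 3079.3 × ln(6.633) = 3079.3 × 1.8921 ≈ 5826.4 m/s.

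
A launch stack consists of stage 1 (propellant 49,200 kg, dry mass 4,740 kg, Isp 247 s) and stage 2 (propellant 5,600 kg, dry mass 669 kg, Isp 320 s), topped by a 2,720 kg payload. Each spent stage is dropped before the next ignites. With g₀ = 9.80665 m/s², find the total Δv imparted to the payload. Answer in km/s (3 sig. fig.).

Ignition mass of stage 1 = 49,200+4,740 + 5,600+669 + 2,720 = 62,929 kg.
Stage 1: m₀ = 62,929 kg, m_f = 62,929 − 49,200 = 13,729 kg; Δv = 247×9.80665×ln(4.584) = 2422.2×1.5225 ≈ 3688 m/s.
Stage 2: m₀ = 8,989 kg, m_f = 8,989 − 5,600 = 3,389 kg; Δv = 320×9.80665×ln(2.652) = 3138.1×0.9755 ≈ 3061 m/s.
Total Δv = 3688 + 3061 = 6749 m/s.

Δv ≈ 6.75 km/s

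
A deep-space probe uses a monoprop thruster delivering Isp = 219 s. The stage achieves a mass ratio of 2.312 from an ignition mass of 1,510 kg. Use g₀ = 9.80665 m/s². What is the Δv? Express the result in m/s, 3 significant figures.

v_e = Isp · g₀ = 219 × 9.80665 = 2147.7 m/s.
Δv = v_e · ln(2.312) = 2147.7 × 0.8381 ≈ 1800.0 m/s.

Δv ≈ 1800 m/s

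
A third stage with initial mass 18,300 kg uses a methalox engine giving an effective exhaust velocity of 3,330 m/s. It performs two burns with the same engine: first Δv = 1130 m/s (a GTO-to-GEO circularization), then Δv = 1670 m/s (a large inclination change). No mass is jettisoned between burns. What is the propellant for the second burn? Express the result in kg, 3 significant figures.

After the first burn: m = 18300 × exp(−1130/3330.0) = 18300 × 0.71224 = 13,034 kg.
After the second burn: m = 13,034 × exp(−1670/3330.0) = 13,034 × 0.60562 = 7,893.65 kg.
Second-burn propellant = 13,034 − 7,893.65 = 5,140.35 kg.

propellant for the second burn ≈ 5140 kg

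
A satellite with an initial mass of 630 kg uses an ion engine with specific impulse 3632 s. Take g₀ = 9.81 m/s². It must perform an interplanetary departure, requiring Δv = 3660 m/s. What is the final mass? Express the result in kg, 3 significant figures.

final mass ≈ 568 kg

v_e = Isp · g₀ = 3632 × 9.81 = 35629.9 m/s.
Rocket equation: m₀/m_f = exp(Δv / v_e) = exp(3660 / 35629.9) = exp(0.1027) = 1.1082.
m_f = m₀ / 1.1082 = 630 / 1.1082 = 568.489 kg.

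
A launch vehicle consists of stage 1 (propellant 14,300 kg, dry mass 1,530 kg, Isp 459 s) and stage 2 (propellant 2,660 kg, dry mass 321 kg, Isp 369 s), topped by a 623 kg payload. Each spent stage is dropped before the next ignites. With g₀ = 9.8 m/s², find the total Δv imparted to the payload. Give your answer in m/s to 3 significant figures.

Δv ≈ 10800 m/s

Ignition mass of stage 1 = 14,300+1,530 + 2,660+321 + 623 = 19,434 kg.
Stage 1: m₀ = 19,434 kg, m_f = 19,434 − 14,300 = 5,134 kg; Δv = 459×9.8×ln(3.785) = 4498.2×1.3311 ≈ 5988 m/s.
Stage 2: m₀ = 3,604 kg, m_f = 3,604 − 2,660 = 944 kg; Δv = 369×9.8×ln(3.818) = 3616.2×1.3397 ≈ 4845 m/s.
Total Δv = 5988 + 4845 = 10833 m/s.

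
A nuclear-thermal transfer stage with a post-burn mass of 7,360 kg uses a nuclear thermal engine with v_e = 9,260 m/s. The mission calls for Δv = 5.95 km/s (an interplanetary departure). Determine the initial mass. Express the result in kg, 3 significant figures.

By the Tsiolkovsky rocket equation, m₀/m_f = exp(Δv / v_e) = exp(5950 / 9260.0) = exp(0.6425) = 1.9013.
m₀ = m_f × 1.9013 = 7,360 × 1.9013 = 13,993.6 kg.

initial mass ≈ 14000 kg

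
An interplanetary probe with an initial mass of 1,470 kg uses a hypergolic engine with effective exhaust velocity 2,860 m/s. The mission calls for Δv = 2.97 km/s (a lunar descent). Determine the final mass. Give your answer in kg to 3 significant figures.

m₀/m_f = exp(Δv / v_e) = exp(2970 / 2860.0) = exp(1.0385) = 2.8249.
m_f = m₀ / 2.8249 = 1,470 / 2.8249 = 520.372 kg.

final mass ≈ 520 kg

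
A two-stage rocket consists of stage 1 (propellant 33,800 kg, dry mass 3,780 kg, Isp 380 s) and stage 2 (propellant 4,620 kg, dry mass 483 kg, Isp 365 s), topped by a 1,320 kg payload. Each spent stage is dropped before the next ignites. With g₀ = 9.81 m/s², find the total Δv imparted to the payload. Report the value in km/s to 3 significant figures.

Ignition mass of stage 1 = 33,800+3,780 + 4,620+483 + 1,320 = 44,003 kg.
Stage 1: m₀ = 44,003 kg, m_f = 44,003 − 33,800 = 10,203 kg; Δv = 380×9.81×ln(4.313) = 3727.8×1.4616 ≈ 5448 m/s.
Stage 2: m₀ = 6,423 kg, m_f = 6,423 − 4,620 = 1,803 kg; Δv = 365×9.81×ln(3.562) = 3580.7×1.2704 ≈ 4549 m/s.
Total Δv = 5448 + 4549 = 9997 m/s.

Δv ≈ 10.0 km/s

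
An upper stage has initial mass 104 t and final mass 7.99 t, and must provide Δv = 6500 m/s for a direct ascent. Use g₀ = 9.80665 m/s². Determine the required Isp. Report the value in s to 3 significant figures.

ln(m₀/m_f) = ln(104000/7990) = ln(13.02) = 2.5662.
By the Tsiolkovsky rocket equation, v_e = Δv / ln(m₀/m_f) = 6500 / 2.5662 = 2532.9 m/s.
Isp = v_e / g₀ = 2532.9 / 9.80665 = 258.3 s.

Isp ≈ 258 s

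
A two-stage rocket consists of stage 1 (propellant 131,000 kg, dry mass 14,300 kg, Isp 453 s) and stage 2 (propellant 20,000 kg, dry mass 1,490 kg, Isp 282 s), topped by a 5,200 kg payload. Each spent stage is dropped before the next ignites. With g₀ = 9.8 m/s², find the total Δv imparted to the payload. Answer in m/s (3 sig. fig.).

Δv ≈ 10200 m/s

Ignition mass of stage 1 = 131,000+14,300 + 20,000+1,490 + 5,200 = 171,990 kg.
Stage 1: m₀ = 171,990 kg, m_f = 171,990 − 131,000 = 40,990 kg; Δv = 453×9.8×ln(4.196) = 4439.4×1.4341 ≈ 6367 m/s.
Stage 2: m₀ = 26,690 kg, m_f = 26,690 − 20,000 = 6,690 kg; Δv = 282×9.8×ln(3.99) = 2763.6×1.3837 ≈ 3824 m/s.
Total Δv = 6367 + 3824 = 10191 m/s.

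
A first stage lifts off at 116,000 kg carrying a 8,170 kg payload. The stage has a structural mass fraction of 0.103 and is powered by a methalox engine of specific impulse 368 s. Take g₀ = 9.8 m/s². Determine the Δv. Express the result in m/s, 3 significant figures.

Δv ≈ 6470 m/s

Stage wet mass = m₀ − payload = 116,000 − 8,170 = 107,830 kg.
Stage dry mass = ε × stage wet mass = 0.103 × 107,830 = 11,106.5 kg.
Burnout mass m_f = stage dry + payload = 11,106.5 + 8,170 = 19,276.5 kg.
v_e = Isp · g₀ = 368 × 9.8 = 3606.4 m/s.
By the Tsiolkovsky rocket equation, Δv = v_e · ln(116,000/19,276.5) = 3606.4 × ln(6.018) = 3606.4 × 1.7947 ≈ 6472 m/s.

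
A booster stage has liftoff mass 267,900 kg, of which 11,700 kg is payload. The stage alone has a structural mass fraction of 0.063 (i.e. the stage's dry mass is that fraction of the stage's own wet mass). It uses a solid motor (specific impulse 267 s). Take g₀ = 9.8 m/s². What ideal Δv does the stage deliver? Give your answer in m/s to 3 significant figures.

Stage wet mass = m₀ − payload = 267,900 − 11,700 = 256,200 kg.
Stage dry mass = ε × stage wet mass = 0.063 × 256,200 = 16,140.6 kg.
Burnout mass m_f = stage dry + payload = 16,140.6 + 11,700 = 27,840.6 kg.
v_e = Isp · g₀ = 267 × 9.8 = 2616.6 m/s.
From the ideal rocket equation, Δv = v_e · ln(267,900/27,840.6) = 2616.6 × ln(9.623) = 2616.6 × 2.2641 ≈ 5924 m/s.

Δv ≈ 5920 m/s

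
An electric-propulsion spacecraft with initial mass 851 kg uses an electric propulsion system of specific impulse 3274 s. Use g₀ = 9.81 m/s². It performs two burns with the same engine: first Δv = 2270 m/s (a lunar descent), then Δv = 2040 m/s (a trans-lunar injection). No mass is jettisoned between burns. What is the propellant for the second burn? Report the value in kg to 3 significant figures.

v_e = Isp · g₀ = 3274 × 9.81 = 32117.9 m/s.
After the first burn: m = 851 × exp(−2270/32117.9) = 851 × 0.93176 = 792.928 kg.
After the second burn: m = 792.928 × exp(−2040/32117.9) = 792.928 × 0.93846 = 744.131 kg.
Second-burn propellant = 792.928 − 744.131 = 48.797 kg.

propellant for the second burn ≈ 48.8 kg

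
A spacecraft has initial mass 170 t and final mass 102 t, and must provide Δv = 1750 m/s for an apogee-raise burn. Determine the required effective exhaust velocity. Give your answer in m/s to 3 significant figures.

v_e ≈ 3430 m/s

ln(m₀/m_f) = ln(170000/102000) = ln(1.667) = 0.5108.
By the Tsiolkovsky rocket equation, v_e = Δv / ln(m₀/m_f) = 1750 / 0.5108 = 3425.8 m/s.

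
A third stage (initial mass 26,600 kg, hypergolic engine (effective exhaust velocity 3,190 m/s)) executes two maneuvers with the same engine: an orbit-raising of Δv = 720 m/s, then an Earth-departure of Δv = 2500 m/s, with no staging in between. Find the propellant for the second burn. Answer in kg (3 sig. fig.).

propellant for the second burn ≈ 11500 kg

After the first burn: m = 26600 × exp(−720/3190.0) = 26600 × 0.79795 = 21,225.5 kg.
After the second burn: m = 21,225.5 × exp(−2500/3190.0) = 21,225.5 × 0.45671 = 9,693.9 kg.
Second-burn propellant = 21,225.5 − 9,693.9 = 11,531.6 kg.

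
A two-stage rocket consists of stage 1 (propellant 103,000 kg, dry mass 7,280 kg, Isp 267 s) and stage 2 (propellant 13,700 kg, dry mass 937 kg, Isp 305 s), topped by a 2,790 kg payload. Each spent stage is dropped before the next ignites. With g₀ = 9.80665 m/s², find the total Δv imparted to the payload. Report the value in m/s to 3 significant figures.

Δv ≈ 8910 m/s

Ignition mass of stage 1 = 103,000+7,280 + 13,700+937 + 2,790 = 127,707 kg.
Stage 1: m₀ = 127,707 kg, m_f = 127,707 − 103,000 = 24,707 kg; Δv = 267×9.80665×ln(5.169) = 2618.4×1.6427 ≈ 4301 m/s.
Stage 2: m₀ = 17,427 kg, m_f = 17,427 − 13,700 = 3,727 kg; Δv = 305×9.80665×ln(4.676) = 2991.0×1.5424 ≈ 4613 m/s.
Total Δv = 4301 + 4613 = 8914 m/s.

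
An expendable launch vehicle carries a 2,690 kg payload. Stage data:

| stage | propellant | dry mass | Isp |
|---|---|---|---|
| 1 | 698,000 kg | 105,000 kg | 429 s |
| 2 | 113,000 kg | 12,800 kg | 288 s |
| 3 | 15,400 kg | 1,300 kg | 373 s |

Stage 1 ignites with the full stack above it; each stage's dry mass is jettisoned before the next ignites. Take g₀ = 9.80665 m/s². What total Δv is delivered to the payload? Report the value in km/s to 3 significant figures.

Ignition mass of stage 1 = 698,000+105,000 + 113,000+12,800 + 15,400+1,300 + 2,690 = 948,190 kg.
Stage 1: m₀ = 948,190 kg, m_f = 948,190 − 698,000 = 250,190 kg; Δv = 429×9.80665×ln(3.79) = 4207.1×1.3323 ≈ 5605 m/s.
Stage 2: m₀ = 145,190 kg, m_f = 145,190 − 113,000 = 32,190 kg; Δv = 288×9.80665×ln(4.51) = 2824.3×1.5064 ≈ 4255 m/s.
Stage 3: m₀ = 19,390 kg, m_f = 19,390 − 15,400 = 3,990 kg; Δv = 373×9.80665×ln(4.86) = 3657.9×1.5810 ≈ 5783 m/s.
Total Δv = 5605 + 4255 + 5783 = 15643 m/s.

Δv ≈ 15.6 km/s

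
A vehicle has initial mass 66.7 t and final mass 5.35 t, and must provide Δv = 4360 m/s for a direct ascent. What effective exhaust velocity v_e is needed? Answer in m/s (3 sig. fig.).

v_e ≈ 1730 m/s

ln(m₀/m_f) = ln(66700/5350) = ln(12.47) = 2.5231.
Rocket equation: v_e = Δv / ln(m₀/m_f) = 4360 / 2.5231 = 1728.0 m/s.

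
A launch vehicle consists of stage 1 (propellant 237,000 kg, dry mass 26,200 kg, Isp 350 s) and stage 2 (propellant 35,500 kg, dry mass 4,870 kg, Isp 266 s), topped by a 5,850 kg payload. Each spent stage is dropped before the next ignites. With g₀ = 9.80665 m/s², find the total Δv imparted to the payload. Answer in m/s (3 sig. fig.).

Ignition mass of stage 1 = 237,000+26,200 + 35,500+4,870 + 5,850 = 309,420 kg.
Stage 1: m₀ = 309,420 kg, m_f = 309,420 − 237,000 = 72,420 kg; Δv = 350×9.80665×ln(4.273) = 3432.3×1.4522 ≈ 4984 m/s.
Stage 2: m₀ = 46,220 kg, m_f = 46,220 − 35,500 = 10,720 kg; Δv = 266×9.80665×ln(4.312) = 2608.6×1.4613 ≈ 3812 m/s.
Total Δv = 4984 + 3812 = 8796 m/s.

Δv ≈ 8800 m/s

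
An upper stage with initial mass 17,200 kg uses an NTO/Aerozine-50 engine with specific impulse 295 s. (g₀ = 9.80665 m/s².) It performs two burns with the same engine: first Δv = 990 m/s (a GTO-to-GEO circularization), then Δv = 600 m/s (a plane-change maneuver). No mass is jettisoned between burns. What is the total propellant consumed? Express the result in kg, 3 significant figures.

v_e = Isp · g₀ = 295 × 9.80665 = 2893.0 m/s.
After the first burn: m = 17200 × exp(−990/2893.0) = 17200 × 0.71020 = 12,215.4 kg.
After the second burn: m = 12,215.4 × exp(−600/2893.0) = 12,215.4 × 0.81269 = 9,927.33 kg.
Total propellant = m₀ − m_final = 17200 − 9,927.33 = 7,272.67 kg.

total propellant consumed ≈ 7270 kg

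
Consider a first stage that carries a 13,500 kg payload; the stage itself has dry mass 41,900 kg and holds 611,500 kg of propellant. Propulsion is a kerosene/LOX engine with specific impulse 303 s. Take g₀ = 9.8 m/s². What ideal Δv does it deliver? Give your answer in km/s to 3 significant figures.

Δv ≈ 7.39 km/s

v_e = Isp · g₀ = 303 × 9.8 = 2969.4 m/s.
m₀ = payload + dry + propellant = 13,500 + 41,900 + 611,500 = 666,900 kg.
m_f = payload + dry = 13,500 + 41,900 = 55,400 kg.
Rocket equation: Δv = v_e · ln(m₀/m_f) = 2969.4 × ln(12.04) = 2969.4 × 2.4881 ≈ 7388.0 m/s.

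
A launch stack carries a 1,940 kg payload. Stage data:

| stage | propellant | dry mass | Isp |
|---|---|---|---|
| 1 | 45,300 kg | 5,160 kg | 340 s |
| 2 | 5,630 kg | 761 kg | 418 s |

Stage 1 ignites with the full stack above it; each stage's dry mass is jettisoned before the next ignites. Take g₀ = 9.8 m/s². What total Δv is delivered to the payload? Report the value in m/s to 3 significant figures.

Δv ≈ 9520 m/s

Ignition mass of stage 1 = 45,300+5,160 + 5,630+761 + 1,940 = 58,791 kg.
Stage 1: m₀ = 58,791 kg, m_f = 58,791 − 45,300 = 13,491 kg; Δv = 340×9.8×ln(4.358) = 3332.0×1.4720 ≈ 4905 m/s.
Stage 2: m₀ = 8,331 kg, m_f = 8,331 − 5,630 = 2,701 kg; Δv = 418×9.8×ln(3.084) = 4096.4×1.1264 ≈ 4614 m/s.
Total Δv = 4905 + 4614 = 9519 m/s.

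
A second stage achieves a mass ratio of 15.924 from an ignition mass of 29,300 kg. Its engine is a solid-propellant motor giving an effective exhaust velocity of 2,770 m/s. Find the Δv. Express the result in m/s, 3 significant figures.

Δv ≈ 7670 m/s

Using Δv = v_e ln(m₀/m_f): Δv = v_e · ln(15.924) = 2770.0 × 2.7678 ≈ 7666.9 m/s.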